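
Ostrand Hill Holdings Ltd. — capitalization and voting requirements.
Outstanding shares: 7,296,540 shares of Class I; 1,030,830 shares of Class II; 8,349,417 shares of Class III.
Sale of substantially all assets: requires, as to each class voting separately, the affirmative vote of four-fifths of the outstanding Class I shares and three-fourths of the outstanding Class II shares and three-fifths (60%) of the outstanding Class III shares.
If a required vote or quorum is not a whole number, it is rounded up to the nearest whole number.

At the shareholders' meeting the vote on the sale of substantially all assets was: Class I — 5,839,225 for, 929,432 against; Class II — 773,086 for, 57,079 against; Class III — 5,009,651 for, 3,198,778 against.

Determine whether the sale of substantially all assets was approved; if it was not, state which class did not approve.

Not approved — the Class II shares did not give the required vote.

Class I: 4/5 of 7296540 = 5837232; 5,837,232 required, 5,839,225 in favor — approved.
Class II: 3/4 of 1030830 = 773122.50, rounded up to 773123; 773,123 required, 773,086 in favor — not approved.
Class III: 3/5 of 8349417 = 5009650.20, rounded up to 5009651; 5,009,651 required, 5,009,651 in favor — approved.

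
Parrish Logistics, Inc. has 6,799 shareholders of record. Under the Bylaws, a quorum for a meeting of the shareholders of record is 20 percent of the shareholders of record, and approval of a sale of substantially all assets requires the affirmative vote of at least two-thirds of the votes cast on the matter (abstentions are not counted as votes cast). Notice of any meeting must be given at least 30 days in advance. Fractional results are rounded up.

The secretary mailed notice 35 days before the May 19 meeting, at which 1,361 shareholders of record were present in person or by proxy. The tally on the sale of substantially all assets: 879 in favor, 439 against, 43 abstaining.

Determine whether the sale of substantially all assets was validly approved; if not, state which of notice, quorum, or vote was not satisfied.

Notice: 35 days given; 30 required. Satisfied.
Quorum: 20% of 6,799 = 1,359.80, rounded up to 1,360; 1,361 present. Satisfied.
Vote: requires two-thirds of the votes cast (1,361 − 43 abstaining = 1,318); 2/3 of 1318 = 878.67, rounded up to 879, so 879 needed; 879 in favor. Satisfied.

Valid — all requirements satisfied.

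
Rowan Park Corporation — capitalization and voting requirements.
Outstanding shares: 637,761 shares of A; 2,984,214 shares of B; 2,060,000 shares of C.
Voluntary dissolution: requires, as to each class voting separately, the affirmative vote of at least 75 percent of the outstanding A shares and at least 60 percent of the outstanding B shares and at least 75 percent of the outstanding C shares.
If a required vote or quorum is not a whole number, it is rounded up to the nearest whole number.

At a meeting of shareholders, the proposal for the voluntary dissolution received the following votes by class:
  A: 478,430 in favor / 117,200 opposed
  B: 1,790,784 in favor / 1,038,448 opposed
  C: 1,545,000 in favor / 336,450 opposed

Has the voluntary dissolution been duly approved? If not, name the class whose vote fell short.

Approved — every class gave the required vote.

A: 3/4 of 637761 = 478320.75, rounded up to 478321; 478,321 required, 478,430 in favor — approved.
B: 3/5 of 2984214 = 1790528.40, rounded up to 1790529; 1,790,529 required, 1,790,784 in favor — approved.
C: 3/4 of 2060000 = 1545000; 1,545,000 required, 1,545,000 in favor — approved.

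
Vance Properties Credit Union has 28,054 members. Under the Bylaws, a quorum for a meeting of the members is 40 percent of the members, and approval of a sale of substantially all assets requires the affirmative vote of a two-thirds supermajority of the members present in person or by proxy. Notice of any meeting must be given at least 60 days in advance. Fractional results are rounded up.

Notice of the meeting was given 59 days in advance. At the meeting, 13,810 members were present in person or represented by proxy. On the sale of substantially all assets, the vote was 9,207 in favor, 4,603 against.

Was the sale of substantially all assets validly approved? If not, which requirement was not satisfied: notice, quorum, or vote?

Notice: 59 days given; 60 required. Not satisfied.
Quorum: 40% of 28,054 = 11,221.60, rounded up to 11,222; 13,810 present. Satisfied.
Vote: requires two-thirds of those present (13,810); 2/3 of 13810 = 9206.67, rounded up to 9207, so 9,207 needed; 9,207 in favor. Satisfied.

Invalid — notice requirement not satisfied.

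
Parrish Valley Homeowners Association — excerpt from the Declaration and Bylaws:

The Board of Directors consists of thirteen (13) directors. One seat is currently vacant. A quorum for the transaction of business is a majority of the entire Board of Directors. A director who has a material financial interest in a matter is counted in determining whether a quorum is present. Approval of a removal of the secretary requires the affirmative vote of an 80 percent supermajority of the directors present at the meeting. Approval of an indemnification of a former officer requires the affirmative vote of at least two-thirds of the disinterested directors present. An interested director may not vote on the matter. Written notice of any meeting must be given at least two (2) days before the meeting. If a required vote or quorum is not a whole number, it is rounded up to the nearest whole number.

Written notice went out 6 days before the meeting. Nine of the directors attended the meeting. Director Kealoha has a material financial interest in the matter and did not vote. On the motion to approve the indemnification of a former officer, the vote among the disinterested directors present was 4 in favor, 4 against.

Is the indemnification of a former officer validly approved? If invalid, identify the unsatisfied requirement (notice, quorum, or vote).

Notice: 6 days given; 2 required (6 ≥ 2). Satisfied.
Quorum: 9 present (interested directors count toward quorum); quorum is 7. Satisfied.
Vote: the indemnification of a former officer requires two-thirds of the disinterested directors present (9 − 1 = 8). 2/3 of 8 = 5.33, rounded up to 6, so 6 affirmative votes are needed; 4 voted in favor. Not satisfied.

Invalid — vote requirement not satisfied.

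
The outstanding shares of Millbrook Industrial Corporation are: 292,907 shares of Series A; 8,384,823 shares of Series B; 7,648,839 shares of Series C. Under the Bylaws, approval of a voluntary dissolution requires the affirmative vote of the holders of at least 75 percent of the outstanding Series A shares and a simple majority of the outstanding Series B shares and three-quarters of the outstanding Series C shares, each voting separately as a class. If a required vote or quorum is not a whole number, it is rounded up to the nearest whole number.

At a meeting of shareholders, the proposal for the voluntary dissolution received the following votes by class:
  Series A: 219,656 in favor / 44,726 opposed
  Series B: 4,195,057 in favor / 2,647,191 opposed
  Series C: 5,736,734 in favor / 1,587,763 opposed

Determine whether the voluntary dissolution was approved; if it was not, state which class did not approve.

Not approved — the Series A shares did not give the required vote.

Series A: 3/4 of 292907 = 219680.25, rounded up to 219681; 219,681 required, 219,656 in favor — not approved.
Series B: a majority of 8384823 is 4192412; 4,192,412 required, 4,195,057 in favor — approved.
Series C: 3/4 of 7648839 = 5736629.25, rounded up to 5736630; 5,736,630 required, 5,736,734 in favor — approved.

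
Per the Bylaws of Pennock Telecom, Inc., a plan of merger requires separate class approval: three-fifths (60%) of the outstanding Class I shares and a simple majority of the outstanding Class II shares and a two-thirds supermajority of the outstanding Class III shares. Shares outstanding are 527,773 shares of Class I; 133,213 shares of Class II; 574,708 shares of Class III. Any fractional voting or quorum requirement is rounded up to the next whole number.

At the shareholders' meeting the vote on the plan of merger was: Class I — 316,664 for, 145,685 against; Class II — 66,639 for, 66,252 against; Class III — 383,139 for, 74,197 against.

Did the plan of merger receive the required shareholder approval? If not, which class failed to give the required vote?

Class I: 3/5 of 527773 = 316663.80, rounded up to 316664; 316,664 required, 316,664 in favor — approved.
Class II: a majority of 133213 is 66607; 66,607 required, 66,639 in favor — approved.
Class III: 2/3 of 574708 = 383138.67, rounded up to 383139; 383,139 required, 383,139 in favor — approved.

Approved — every class gave the required vote.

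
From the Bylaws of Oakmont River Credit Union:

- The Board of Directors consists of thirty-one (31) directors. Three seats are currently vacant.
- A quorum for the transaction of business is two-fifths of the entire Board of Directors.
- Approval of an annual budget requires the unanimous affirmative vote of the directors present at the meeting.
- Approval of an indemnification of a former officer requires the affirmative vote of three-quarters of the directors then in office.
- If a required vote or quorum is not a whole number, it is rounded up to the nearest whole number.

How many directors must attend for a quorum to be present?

2/5 of 31 = 12.40, rounded up to 13.

13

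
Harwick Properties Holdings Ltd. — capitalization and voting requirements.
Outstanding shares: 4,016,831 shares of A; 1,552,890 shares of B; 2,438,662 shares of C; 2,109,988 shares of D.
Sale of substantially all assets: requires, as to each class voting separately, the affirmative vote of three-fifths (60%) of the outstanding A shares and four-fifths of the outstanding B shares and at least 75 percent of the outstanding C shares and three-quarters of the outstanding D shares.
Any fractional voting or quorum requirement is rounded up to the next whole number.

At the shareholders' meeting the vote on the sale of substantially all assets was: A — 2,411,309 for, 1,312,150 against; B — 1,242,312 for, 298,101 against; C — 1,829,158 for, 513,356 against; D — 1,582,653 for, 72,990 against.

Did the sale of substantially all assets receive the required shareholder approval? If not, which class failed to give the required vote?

A: 3/5 of 4016831 = 2410098.60, rounded up to 2410099; 2,410,099 required, 2,411,309 in favor — approved.
B: 4/5 of 1552890 = 1242312; 1,242,312 required, 1,242,312 in favor — approved.
C: 3/4 of 2438662 = 1828996.50, rounded up to 1828997; 1,828,997 required, 1,829,158 in favor — approved.
D: 3/4 of 2109988 = 1582491; 1,582,491 required, 1,582,653 in favor — approved.

Approved — every class gave the required vote.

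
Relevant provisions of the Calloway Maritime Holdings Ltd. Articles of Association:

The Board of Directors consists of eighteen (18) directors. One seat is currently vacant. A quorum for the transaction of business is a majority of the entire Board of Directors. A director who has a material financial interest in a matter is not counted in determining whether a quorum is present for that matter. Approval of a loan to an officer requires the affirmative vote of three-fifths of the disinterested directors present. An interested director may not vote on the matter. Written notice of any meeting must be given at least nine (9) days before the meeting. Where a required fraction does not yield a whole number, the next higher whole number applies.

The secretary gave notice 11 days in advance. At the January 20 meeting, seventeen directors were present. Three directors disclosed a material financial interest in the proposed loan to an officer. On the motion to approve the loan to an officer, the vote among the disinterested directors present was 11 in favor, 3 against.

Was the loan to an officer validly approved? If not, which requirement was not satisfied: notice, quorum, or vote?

Notice: 11 days given; 9 required (11 ≥ 9). Satisfied.
Quorum: 17 present, but the 3 interested directors do not count, leaving 14. Quorum is 10. Satisfied.
Vote: the loan to an officer requires three-fifths of the disinterested directors present (17 − 3 = 14). 3/5 of 14 = 8.40, rounded up to 9, so 9 affirmative votes are needed; 11 voted in favor. Satisfied.

Valid — all requirements satisfied.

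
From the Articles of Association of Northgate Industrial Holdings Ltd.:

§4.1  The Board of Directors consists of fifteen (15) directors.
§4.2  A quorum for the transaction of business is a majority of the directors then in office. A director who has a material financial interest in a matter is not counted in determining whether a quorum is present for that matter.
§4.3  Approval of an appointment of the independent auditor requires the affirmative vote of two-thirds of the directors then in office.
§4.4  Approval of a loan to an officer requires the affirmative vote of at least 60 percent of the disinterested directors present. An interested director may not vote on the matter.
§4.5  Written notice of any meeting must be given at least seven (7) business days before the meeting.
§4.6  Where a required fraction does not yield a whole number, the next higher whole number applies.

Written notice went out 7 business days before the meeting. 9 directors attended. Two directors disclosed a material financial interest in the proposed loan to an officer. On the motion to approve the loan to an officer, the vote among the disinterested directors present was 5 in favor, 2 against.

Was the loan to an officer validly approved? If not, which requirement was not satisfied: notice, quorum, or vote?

Notice: 7 business days given; 7 required (7 ≥ 7). Satisfied.
Quorum: 9 present, but the 2 interested directors do not count, leaving 7. Quorum is 8. Not satisfied.
Vote: the loan to an officer requires three-fifths of the disinterested directors present (9 − 2 = 7). 3/5 of 7 = 4.20, rounded up to 5, so 5 affirmative votes are needed; 5 voted in favor. Satisfied. (Moot — without a quorum no business can be validly transacted.)

Invalid — quorum requirement not satisfied.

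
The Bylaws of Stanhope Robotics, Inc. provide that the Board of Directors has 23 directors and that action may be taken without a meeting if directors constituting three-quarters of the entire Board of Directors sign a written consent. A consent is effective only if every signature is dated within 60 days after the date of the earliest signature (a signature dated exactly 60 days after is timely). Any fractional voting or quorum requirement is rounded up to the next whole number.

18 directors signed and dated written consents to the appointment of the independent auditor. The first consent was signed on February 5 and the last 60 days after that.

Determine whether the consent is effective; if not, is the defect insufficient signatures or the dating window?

Effective — both the signature and dating-window requirements are satisfied.

Signatures required: three-quarters of 23 — 3/4 of 23 = 17.25, rounded up to 18, so 18 needed; 18 signed. Sufficient.
Dating window: the latest signature is 60 days after the earliest; the limit is 60 days. Within the window.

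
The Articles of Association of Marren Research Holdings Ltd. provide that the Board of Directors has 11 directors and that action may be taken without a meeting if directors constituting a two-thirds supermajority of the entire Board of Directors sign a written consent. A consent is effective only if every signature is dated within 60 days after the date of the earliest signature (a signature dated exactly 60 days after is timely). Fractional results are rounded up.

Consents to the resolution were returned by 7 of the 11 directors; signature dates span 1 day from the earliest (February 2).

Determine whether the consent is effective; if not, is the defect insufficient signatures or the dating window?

Signatures required: a two-thirds supermajority of 11 — 2/3 of 11 = 7.33, rounded up to 8, so 8 needed; 7 signed. Insufficient.
Dating window: the latest signature is 1 day after the earliest; the limit is 60 days. Within the window.

Not effective — insufficient signatures.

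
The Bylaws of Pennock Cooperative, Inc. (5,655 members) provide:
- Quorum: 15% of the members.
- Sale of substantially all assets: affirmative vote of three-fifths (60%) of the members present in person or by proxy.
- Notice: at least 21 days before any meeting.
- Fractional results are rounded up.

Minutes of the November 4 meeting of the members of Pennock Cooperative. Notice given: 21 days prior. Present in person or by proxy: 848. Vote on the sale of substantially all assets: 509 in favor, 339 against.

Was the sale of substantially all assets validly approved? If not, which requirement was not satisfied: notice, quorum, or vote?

Invalid — quorum requirement not satisfied.

Notice: 21 days given; 21 required. Satisfied.
Quorum: 15% of 5,655 = 848.25, rounded up to 849; 848 present. Not satisfied.
Vote: requires three-fifths of those present (848); 3/5 of 848 = 508.80, rounded up to 509, so 509 needed; 509 in favor. Satisfied.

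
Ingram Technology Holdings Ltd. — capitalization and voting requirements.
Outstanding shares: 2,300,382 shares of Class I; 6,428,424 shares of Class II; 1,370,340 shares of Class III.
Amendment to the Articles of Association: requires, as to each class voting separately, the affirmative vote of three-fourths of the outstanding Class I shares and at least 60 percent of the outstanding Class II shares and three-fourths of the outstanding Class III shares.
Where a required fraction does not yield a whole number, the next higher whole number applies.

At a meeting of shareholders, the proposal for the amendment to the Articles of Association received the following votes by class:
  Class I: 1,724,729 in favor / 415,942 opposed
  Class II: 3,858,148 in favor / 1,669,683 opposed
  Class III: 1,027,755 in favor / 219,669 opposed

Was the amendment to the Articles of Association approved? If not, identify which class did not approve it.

Class I: 3/4 of 2300382 = 1725286.50, rounded up to 1725287; 1,725,287 required, 1,724,729 in favor — not approved.
Class II: 3/5 of 6428424 = 3857054.40, rounded up to 3857055; 3,857,055 required, 3,858,148 in favor — approved.
Class III: 3/4 of 1370340 = 1027755; 1,027,755 required, 1,027,755 in favor — approved.

Not approved — the Class I shares did not give the required vote.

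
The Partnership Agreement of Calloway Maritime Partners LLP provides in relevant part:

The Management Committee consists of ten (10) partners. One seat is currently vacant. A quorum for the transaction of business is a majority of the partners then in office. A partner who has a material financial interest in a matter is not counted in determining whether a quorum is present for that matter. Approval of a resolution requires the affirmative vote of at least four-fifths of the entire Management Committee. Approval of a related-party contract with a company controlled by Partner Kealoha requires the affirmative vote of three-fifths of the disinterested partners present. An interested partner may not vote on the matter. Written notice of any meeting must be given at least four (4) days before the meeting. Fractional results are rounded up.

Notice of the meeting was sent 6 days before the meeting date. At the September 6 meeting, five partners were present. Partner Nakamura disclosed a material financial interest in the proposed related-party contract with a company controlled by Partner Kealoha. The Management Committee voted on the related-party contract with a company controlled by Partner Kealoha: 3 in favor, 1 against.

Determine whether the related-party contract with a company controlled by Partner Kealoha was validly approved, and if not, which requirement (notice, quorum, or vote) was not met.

Notice: 6 days given; 4 required (6 ≥ 4). Satisfied.
Quorum: 5 present, but the 1 interested partner does not count, leaving 4. Quorum is 5. Not satisfied.
Vote: the related-party contract with a company controlled by Partner Kealoha requires three-fifths of the disinterested partners present (5 − 1 = 4). 3/5 of 4 = 2.40, rounded up to 3, so 3 affirmative votes are needed; 3 voted in favor. Satisfied. (Moot — without a quorum no business can be validly transacted.)

Invalid — quorum requirement not satisfied.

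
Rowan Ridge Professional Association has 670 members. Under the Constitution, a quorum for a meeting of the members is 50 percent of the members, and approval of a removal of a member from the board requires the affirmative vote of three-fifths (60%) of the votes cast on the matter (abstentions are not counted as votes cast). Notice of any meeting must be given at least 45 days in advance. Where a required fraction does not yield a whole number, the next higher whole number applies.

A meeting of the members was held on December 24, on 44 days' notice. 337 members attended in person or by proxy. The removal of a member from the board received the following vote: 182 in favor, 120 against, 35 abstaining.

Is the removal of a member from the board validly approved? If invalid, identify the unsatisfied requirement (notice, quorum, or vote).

Notice: 44 days given; 45 required. Not satisfied.
Quorum: 50% of 670 = 335; 337 present. Satisfied.
Vote: requires three-fifths of the votes cast (337 − 35 abstaining = 302); 3/5 of 302 = 181.20, rounded up to 182, so 182 needed; 182 in favor. Satisfied.

Invalid — notice requirement not satisfied.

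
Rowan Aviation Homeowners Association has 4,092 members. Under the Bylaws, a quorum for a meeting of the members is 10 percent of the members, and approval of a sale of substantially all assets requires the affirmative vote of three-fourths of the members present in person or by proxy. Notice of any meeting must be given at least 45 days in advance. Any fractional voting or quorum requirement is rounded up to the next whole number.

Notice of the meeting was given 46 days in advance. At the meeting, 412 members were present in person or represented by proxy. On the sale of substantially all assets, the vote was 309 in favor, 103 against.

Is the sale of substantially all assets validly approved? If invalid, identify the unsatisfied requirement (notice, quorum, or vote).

Valid — all requirements satisfied.

Notice: 46 days given; 45 required. Satisfied.
Quorum: 10% of 4,092 = 409.20, rounded up to 410; 412 present. Satisfied.
Vote: requires three-fourths of those present (412); 3/4 of 412 = 309, so 309 needed; 309 in favor. Satisfied.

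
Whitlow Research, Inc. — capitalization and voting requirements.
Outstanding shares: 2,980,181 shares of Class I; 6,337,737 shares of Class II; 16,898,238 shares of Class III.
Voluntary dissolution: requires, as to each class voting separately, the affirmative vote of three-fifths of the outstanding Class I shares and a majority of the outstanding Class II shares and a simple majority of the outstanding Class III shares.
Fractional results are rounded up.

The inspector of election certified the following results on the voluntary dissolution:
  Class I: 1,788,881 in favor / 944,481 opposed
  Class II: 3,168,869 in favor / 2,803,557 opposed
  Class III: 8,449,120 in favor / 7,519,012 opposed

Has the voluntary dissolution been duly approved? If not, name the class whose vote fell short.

Class I: 3/5 of 2980181 = 1788108.60, rounded up to 1788109; 1,788,109 required, 1,788,881 in favor — approved.
Class II: a majority of 6337737 is 3168869; 3,168,869 required, 3,168,869 in favor — approved.
Class III: a majority of 16898238 is 8449120; 8,449,120 required, 8,449,120 in favor — approved.

Approved — every class gave the required vote.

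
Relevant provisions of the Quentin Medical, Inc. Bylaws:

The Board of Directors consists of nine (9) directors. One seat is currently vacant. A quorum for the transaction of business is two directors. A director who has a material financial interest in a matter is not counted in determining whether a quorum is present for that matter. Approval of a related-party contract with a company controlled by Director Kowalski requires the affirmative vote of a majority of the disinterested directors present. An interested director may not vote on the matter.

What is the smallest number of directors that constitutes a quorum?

The quorum is fixed at 2.

2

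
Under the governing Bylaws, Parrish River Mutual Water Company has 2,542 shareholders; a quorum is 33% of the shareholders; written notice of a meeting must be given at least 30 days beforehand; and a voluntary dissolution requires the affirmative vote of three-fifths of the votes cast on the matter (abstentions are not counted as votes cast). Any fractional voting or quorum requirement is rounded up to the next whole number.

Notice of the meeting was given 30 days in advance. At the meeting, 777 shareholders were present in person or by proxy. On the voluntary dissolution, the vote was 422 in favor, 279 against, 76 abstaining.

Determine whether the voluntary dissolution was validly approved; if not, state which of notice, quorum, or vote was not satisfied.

Invalid — quorum requirement not satisfied.

Notice: 30 days given; 30 required. Satisfied.
Quorum: 33% of 2,542 = 838.86, rounded up to 839; 777 present. Not satisfied.
Vote: requires three-fifths of the votes cast (777 − 76 abstaining = 701); 3/5 of 701 = 420.60, rounded up to 421, so 421 needed; 422 in favor. Satisfied.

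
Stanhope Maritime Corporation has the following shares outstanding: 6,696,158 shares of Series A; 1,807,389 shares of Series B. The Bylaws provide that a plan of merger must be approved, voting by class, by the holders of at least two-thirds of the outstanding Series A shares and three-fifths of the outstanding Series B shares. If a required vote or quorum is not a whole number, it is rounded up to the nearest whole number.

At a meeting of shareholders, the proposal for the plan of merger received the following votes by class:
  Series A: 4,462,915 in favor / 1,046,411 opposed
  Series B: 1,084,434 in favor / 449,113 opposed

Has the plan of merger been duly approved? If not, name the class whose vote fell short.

Not approved — the Series A shares did not give the required vote.

Series A: 2/3 of 6696158 = 4464105.33, rounded up to 4464106; 4,464,106 required, 4,462,915 in favor — not approved.
Series B: 3/5 of 1807389 = 1084433.40, rounded up to 1084434; 1,084,434 required, 1,084,434 in favor — approved.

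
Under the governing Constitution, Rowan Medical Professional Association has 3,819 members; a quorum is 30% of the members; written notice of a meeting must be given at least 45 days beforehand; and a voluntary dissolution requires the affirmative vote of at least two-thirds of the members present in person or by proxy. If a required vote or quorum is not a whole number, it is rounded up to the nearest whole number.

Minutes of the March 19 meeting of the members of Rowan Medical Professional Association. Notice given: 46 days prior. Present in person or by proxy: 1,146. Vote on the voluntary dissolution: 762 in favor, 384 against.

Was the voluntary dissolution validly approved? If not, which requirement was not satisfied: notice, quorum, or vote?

Invalid — vote requirement not satisfied.

Notice: 46 days given; 45 required. Satisfied.
Quorum: 30% of 3,819 = 1,145.70, rounded up to 1,146; 1,146 present. Satisfied.
Vote: requires two-thirds of those present (1,146); 2/3 of 1146 = 764, so 764 needed; 762 in favor. Not satisfied.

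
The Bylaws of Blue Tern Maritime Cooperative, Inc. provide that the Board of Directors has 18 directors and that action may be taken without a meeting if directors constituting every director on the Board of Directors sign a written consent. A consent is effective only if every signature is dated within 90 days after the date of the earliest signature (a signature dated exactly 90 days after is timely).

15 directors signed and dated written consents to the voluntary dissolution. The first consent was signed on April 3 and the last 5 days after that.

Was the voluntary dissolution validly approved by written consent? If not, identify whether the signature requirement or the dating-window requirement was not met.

Not effective — insufficient signatures.

Signatures required: the unanimous vote of 18 — unanimous means all 18, so 18 needed; 15 signed. Insufficient.
Dating window: the latest signature is 5 days after the earliest; the limit is 90 days. Within the window.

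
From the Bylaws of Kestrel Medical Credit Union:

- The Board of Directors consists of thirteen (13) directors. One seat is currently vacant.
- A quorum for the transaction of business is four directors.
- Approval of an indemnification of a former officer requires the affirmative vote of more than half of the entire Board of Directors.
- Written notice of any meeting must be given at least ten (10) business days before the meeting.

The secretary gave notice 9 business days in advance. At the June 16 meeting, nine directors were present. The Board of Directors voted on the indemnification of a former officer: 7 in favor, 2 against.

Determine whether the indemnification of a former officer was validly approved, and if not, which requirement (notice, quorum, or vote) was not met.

Notice: 9 business days given; 10 required (9 < 10). Not satisfied.
Quorum: 9 present; quorum is 4. Satisfied.
Vote: the indemnification of a former officer requires a majority of the entire Board of Directors (13). A majority of 13 is 7, so 7 affirmative votes are needed; 7 voted in favor. Satisfied.

Invalid — notice requirement not satisfied.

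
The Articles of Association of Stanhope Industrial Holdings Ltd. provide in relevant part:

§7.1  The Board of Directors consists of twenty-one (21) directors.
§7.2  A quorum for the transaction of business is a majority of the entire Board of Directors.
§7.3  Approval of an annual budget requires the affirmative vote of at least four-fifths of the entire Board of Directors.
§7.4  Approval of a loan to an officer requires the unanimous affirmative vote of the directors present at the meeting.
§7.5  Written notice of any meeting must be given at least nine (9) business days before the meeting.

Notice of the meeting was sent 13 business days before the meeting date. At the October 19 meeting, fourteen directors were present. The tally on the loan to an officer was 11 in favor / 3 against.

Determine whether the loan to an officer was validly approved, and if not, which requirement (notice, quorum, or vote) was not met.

Notice: 13 business days given; 9 required (13 ≥ 9). Satisfied.
Quorum: 14 present; quorum is 11. Satisfied.
Vote: the loan to an officer requires the unanimous vote of the directors present (14). Unanimous means all 14, so 14 affirmative votes are needed; 11 voted in favor. Not satisfied.

Invalid — vote requirement not satisfied.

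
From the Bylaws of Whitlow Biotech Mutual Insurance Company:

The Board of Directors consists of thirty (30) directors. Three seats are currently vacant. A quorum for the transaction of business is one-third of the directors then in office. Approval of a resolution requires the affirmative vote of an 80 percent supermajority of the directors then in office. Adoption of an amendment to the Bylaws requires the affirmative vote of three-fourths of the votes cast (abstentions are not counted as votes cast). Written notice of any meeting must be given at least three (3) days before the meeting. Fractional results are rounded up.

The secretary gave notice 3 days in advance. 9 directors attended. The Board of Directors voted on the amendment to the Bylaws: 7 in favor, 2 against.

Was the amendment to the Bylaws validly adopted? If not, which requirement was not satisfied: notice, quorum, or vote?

Valid — all requirements satisfied.

Notice: 3 days given; 3 required (3 ≥ 3). Satisfied.
Quorum: 9 present; quorum is 9. Satisfied.
Vote: the amendment to the Bylaws requires three-fourths of the votes cast (9). 3/4 of 9 = 6.75, rounded up to 7, so 7 affirmative votes are needed; 7 voted in favor. Satisfied.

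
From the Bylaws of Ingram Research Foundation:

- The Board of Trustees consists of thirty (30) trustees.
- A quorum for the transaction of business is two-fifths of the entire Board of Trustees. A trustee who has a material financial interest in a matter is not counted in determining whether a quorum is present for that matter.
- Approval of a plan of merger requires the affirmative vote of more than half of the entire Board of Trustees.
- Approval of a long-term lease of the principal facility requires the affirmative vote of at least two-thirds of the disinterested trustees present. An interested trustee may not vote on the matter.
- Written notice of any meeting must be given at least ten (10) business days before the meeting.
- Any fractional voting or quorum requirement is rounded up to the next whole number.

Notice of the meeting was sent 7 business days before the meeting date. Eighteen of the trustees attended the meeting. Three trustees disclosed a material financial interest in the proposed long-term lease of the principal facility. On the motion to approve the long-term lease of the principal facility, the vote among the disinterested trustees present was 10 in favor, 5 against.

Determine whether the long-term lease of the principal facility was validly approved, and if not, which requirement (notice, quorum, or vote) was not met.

Notice: 7 business days given; 10 required (7 < 10). Not satisfied.
Quorum: 18 present, but the 3 interested trustees do not count, leaving 15. Quorum is 12. Satisfied.
Vote: the long-term lease of the principal facility requires two-thirds of the disinterested trustees present (18 − 3 = 15). 2/3 of 15 = 10, so 10 affirmative votes are needed; 10 voted in favor. Satisfied.

Invalid — notice requirement not satisfied.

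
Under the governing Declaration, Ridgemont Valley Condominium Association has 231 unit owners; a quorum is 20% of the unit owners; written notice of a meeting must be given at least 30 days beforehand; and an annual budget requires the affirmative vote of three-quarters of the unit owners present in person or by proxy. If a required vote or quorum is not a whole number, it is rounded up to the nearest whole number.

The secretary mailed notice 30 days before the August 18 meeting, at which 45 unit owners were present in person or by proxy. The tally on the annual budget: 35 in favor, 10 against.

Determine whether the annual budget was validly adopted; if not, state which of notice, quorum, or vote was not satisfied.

Notice: 30 days given; 30 required. Satisfied.
Quorum: 20% of 231 = 46.20, rounded up to 47; 45 present. Not satisfied.
Vote: requires three-fourths of those present (45); 3/4 of 45 = 33.75, rounded up to 34, so 34 needed; 35 in favor. Satisfied.

Invalid — quorum requirement not satisfied.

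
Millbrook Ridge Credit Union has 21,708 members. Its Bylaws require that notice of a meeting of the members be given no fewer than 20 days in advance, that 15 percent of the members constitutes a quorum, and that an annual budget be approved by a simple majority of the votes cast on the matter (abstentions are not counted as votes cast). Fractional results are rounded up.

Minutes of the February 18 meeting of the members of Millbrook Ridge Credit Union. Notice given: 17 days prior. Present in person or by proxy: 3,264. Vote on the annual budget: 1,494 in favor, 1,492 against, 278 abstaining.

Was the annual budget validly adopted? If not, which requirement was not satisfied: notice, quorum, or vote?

Invalid — notice requirement not satisfied.

Notice: 17 days given; 20 required. Not satisfied.
Quorum: 15% of 21,708 = 3,256.20, rounded up to 3,257; 3,264 present. Satisfied.
Vote: requires a majority of the votes cast (3,264 − 278 abstaining = 2,986); a majority of 2986 is 1494, so 1,494 needed; 1,494 in favor. Satisfied.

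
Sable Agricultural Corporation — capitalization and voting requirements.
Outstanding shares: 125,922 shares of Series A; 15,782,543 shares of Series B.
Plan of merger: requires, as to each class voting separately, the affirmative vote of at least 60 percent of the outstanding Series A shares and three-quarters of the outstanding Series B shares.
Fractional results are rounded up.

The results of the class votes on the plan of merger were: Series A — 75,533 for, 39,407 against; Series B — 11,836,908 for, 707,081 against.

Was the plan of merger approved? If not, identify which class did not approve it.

Not approved — the Series A shares did not give the required vote.

Series A: 3/5 of 125922 = 75553.20, rounded up to 75554; 75,554 required, 75,533 in favor — not approved.
Series B: 3/4 of 15782543 = 11836907.25, rounded up to 11836908; 11,836,908 required, 11,836,908 in favor — approved.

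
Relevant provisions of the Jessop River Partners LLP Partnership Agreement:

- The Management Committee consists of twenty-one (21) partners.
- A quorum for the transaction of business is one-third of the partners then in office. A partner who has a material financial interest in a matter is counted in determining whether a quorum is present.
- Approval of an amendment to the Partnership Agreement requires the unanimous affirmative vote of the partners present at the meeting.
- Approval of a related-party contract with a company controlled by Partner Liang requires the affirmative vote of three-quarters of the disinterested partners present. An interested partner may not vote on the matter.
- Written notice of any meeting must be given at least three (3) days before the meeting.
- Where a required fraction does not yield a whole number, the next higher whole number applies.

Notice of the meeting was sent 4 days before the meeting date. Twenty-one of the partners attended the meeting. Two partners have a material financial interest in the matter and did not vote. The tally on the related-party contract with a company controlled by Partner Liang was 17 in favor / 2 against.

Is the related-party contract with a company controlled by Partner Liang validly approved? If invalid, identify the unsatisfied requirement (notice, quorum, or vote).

Notice: 4 days given; 3 required (4 ≥ 3). Satisfied.
Quorum: 21 present (interested partners count toward quorum); quorum is 7. Satisfied.
Vote: the related-party contract with a company controlled by Partner Liang requires three-fourths of the disinterested partners present (21 − 2 = 19). 3/4 of 19 = 14.25, rounded up to 15, so 15 affirmative votes are needed; 17 voted in favor. Satisfied.

Valid — all requirements satisfied.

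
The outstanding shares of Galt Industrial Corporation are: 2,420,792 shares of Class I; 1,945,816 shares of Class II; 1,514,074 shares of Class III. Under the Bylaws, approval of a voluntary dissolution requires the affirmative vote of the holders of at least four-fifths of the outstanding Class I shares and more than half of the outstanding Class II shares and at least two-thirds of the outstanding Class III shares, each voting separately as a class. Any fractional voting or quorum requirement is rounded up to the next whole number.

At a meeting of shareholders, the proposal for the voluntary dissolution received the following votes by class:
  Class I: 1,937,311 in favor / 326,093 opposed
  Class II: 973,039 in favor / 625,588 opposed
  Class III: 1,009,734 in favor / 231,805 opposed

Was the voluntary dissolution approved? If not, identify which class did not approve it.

Class I: 4/5 of 2420792 = 1936633.60, rounded up to 1936634; 1,936,634 required, 1,937,311 in favor — approved.
Class II: a majority of 1945816 is 972909; 972,909 required, 973,039 in favor — approved.
Class III: 2/3 of 1514074 = 1009382.67, rounded up to 1009383; 1,009,383 required, 1,009,734 in favor — approved.

Approved — every class gave the required vote.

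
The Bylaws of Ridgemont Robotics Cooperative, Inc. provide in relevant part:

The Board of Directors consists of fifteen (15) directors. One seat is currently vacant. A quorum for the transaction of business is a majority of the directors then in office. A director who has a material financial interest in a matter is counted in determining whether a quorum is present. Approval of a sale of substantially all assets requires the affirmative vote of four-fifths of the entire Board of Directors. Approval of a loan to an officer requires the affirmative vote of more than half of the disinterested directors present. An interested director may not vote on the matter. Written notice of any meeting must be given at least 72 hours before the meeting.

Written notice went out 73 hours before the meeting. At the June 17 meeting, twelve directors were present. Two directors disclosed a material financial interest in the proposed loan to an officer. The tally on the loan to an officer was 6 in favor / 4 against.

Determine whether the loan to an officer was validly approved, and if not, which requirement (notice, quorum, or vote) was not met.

Notice: 73 hours given; 72 required (73 ≥ 72). Satisfied.
Quorum: 12 present (interested directors count toward quorum); quorum is 8. Satisfied.
Vote: the loan to an officer requires a majority of the disinterested directors present (12 − 2 = 10). A majority of 10 is 6, so 6 affirmative votes are needed; 6 voted in favor. Satisfied.

Valid — all requirements satisfied.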